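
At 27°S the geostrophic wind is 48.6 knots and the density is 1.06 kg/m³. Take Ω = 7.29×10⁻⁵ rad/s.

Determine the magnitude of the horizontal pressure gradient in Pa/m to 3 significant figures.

1.75×10⁻³ Pa/m

Coriolis parameter at 27°S:
f = 2Ω sin φ = 2 × 7.29×10⁻⁵ × sin 27° = 6.62×10⁻⁵ s⁻¹
Wind speed in SI: 48.6 knots = 25.0 m/s
Geostrophic balance rearranged: |∂P/∂n| = f ρ V_g
|∂P/∂n| = 6.62×10⁻⁵ × 1.06 × 25.0 = 1.75×10⁻³ Pa/m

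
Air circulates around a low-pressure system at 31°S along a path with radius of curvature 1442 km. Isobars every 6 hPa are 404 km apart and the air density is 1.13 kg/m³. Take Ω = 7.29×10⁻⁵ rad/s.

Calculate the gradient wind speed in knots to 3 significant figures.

29.8 knots

Coriolis parameter at 31°S:
f = 2Ω sin φ = 2 × 7.29×10⁻⁵ × sin 31° = 7.51×10⁻⁵ s⁻¹
Pressure gradient: |∂P/∂n| = 600 Pa / 404000 m = 1.49×10⁻³ Pa/m
Geostrophic speed: V_g = |∂P/∂n|/(fρ) = 1.49×10⁻³/(7.51×10⁻⁵ × 1.13) = 17.5 m/s
Around a low, centrifugal force acts outward with Coriolis, so pressure-gradient force balances both:
(1/ρ)|∂P/∂n| = fV + V²/R  →  V² + fR·V − fR·V_g = 0
With fR = 7.51×10⁻⁵ × 1442×10³ m = 108 m/s:
V = [−fR + √((fR)² + 4 fR V_g)]/2 = [−108 + √(108² + 4×108×17.5)]/2 = 15.3 m/s
Subgeostrophic (V < V_g = 17.5 m/s), as expected around a low.
Converting: 15.3 m/s × 1.944 = 29.8 knots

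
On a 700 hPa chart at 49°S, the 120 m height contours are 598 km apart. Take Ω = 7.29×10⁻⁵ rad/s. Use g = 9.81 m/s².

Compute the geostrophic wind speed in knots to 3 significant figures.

34.8 knots

Coriolis parameter at 49°S:
f = 2Ω sin φ = 2 × 7.29×10⁻⁵ × sin 49° = 1.10×10⁻⁴ s⁻¹
Height gradient: |∂Z/∂n| = 120 m / 598000 m = 2.01×10⁻⁴
On a pressure surface, geostrophic balance gives V_g = (g/f)|∂Z/∂n|:
V_g = 9.81 × 2.01×10⁻⁴ / 1.10×10⁻⁴ = 17.9 m/s
Converting: 17.9 m/s × 1.944 = 34.8 knots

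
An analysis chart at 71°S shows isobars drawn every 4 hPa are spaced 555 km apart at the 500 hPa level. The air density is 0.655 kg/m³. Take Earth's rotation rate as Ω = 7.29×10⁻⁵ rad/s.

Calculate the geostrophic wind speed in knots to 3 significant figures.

Coriolis parameter at 71°S:
f = 2Ω sin φ = 2 × 7.29×10⁻⁵ × sin 71° = 1.38×10⁻⁴ s⁻¹
Pressure gradient: |∂P/∂n| = 400 Pa / 555000 m = 7.21×10⁻⁴ Pa/m
Geostrophic balance (pressure-gradient force = Coriolis force):
V_g = (1/(fρ)) |∂P/∂n| = 7.21×10⁻⁴ / (1.38×10⁻⁴ × 0.655) = 7.98 m/s
Converting: 7.98 m/s × 1.944 = 15.5 knots

15.5 knots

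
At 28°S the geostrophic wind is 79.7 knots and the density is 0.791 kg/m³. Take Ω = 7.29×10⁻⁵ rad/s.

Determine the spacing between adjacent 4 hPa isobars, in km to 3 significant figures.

180 km

Coriolis parameter at 28°S:
f = 2Ω sin φ = 2 × 7.29×10⁻⁵ × sin 28° = 6.84×10⁻⁵ s⁻¹
Wind speed in SI: 79.7 knots = 41.0 m/s
Geostrophic balance rearranged: |∂P/∂n| = f ρ V_g
|∂P/∂n| = 6.84×10⁻⁵ × 0.791 × 41.0 = 2.22×10⁻³ Pa/m
Isobar spacing: Δn = ΔP/|∂P/∂n| = 400 Pa / 2.22×10⁻³ Pa/m = 180186 m ≈ 180 km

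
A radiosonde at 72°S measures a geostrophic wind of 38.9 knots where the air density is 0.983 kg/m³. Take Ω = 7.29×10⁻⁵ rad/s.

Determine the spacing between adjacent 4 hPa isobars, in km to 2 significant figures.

150 km

Coriolis parameter at 72°S:
f = 2Ω sin φ = 2 × 7.29×10⁻⁵ × sin 72° = 1.39×10⁻⁴ s⁻¹
Wind speed in SI: 38.9 knots = 20.0 m/s
Geostrophic balance rearranged: |∂P/∂n| = f ρ V_g
|∂P/∂n| = 1.39×10⁻⁴ × 0.983 × 20.0 = 2.73×10⁻³ Pa/m
Isobar spacing: Δn = ΔP/|∂P/∂n| = 400 Pa / 2.73×10⁻³ Pa/m = 146641 m ≈ 150 km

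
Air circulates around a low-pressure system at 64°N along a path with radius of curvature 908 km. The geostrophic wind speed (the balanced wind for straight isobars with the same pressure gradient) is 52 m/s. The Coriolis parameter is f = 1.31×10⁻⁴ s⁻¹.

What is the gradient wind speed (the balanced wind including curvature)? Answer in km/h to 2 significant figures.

Around a low, centrifugal force acts outward with Coriolis, so pressure-gradient force balances both:
(1/ρ)|∂P/∂n| = fV + V²/R  →  V² + fR·V − fR·V_g = 0
With fR = 1.31×10⁻⁴ × 908×10³ m = 119 m/s:
V = [−fR + √((fR)² + 4 fR V_g)]/2 = [−119 + √(119² + 4×119×52)]/2 = 39.1 m/s
Subgeostrophic (V < V_g = 52 m/s), as expected around a low.
Converting: 39.1 m/s × 3.6 = 140 km/h

140 km/h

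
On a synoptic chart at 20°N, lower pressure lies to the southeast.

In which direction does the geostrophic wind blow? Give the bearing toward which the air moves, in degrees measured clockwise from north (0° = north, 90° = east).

225°

The pressure-gradient force points toward the southeast (bearing 135°).
Geostrophic balance: in the Northern Hemisphere the Coriolis force deflects motion to the right, so the geostrophic wind blows 90° to the right of the pressure-gradient force (low pressure on the left).
Rotating 135° by 90° clockwise gives 225° — the wind blows toward the southwest.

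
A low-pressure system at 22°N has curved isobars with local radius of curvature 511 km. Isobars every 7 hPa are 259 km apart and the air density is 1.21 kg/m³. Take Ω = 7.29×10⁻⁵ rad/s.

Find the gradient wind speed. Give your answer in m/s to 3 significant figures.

Coriolis parameter at 22°N:
f = 2Ω sin φ = 2 × 7.29×10⁻⁵ × sin 22° = 5.46×10⁻⁵ s⁻¹
Pressure gradient: |∂P/∂n| = 700 Pa / 259000 m = 2.70×10⁻³ Pa/m
Geostrophic speed: V_g = |∂P/∂n|/(fρ) = 2.70×10⁻³/(5.46×10⁻⁵ × 1.21) = 40.9 m/s
Around a low, centrifugal force acts outward with Coriolis, so pressure-gradient force balances both:
(1/ρ)|∂P/∂n| = fV + V²/R  →  V² + fR·V − fR·V_g = 0
With fR = 5.46×10⁻⁵ × 511×10³ m = 27.9 m/s:
V = [−fR + √((fR)² + 4 fR V_g)]/2 = [−27.9 + √(27.9² + 4×27.9×40.9)]/2 = 22.6 m/s
Subgeostrophic (V < V_g = 40.9 m/s), as expected around a low.

22.6 m/s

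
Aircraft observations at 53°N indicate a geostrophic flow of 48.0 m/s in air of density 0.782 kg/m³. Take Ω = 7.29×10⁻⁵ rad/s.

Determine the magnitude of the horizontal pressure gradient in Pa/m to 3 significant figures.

4.37×10⁻³ Pa/m

Coriolis parameter at 53°N:
f = 2Ω sin φ = 2 × 7.29×10⁻⁵ × sin 53° = 1.16×10⁻⁴ s⁻¹
Geostrophic balance rearranged: |∂P/∂n| = f ρ V_g
|∂P/∂n| = 1.16×10⁻⁴ × 0.782 × 48.0 = 4.37×10⁻³ Pa/m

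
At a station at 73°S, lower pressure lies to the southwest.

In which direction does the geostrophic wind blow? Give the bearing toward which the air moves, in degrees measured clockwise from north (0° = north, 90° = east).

The pressure-gradient force points toward the southwest (bearing 225°).
Geostrophic balance: in the Southern Hemisphere the Coriolis force deflects motion to the left, so the geostrophic wind blows 90° to the left of the pressure-gradient force (low pressure on the right).
Rotating 225° by 90° counterclockwise gives 135° — the wind blows toward the southeast.

135°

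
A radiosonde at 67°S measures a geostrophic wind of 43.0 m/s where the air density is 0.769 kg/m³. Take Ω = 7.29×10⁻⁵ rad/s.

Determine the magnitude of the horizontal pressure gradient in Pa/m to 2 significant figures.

4.4×10⁻³ Pa/m

Coriolis parameter at 67°S:
f = 2Ω sin φ = 2 × 7.29×10⁻⁵ × sin 67° = 1.34×10⁻⁴ s⁻¹
Geostrophic balance rearranged: |∂P/∂n| = f ρ V_g
|∂P/∂n| = 1.34×10⁻⁴ × 0.769 × 43.0 = 4.44×10⁻³ Pa/m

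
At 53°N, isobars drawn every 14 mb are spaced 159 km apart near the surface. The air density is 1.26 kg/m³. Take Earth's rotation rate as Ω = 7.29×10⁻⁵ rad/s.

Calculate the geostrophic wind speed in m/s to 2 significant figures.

60 m/s

Coriolis parameter at 53°N:
f = 2Ω sin φ = 2 × 7.29×10⁻⁵ × sin 53° = 1.16×10⁻⁴ s⁻¹
Pressure gradient: |∂P/∂n| = 1400 Pa / 159000 m = 8.81×10⁻³ Pa/m
Geostrophic balance (pressure-gradient force = Coriolis force):
V_g = (1/(fρ)) |∂P/∂n| = 8.81×10⁻³ / (1.16×10⁻⁴ × 1.26) = 60.0 m/s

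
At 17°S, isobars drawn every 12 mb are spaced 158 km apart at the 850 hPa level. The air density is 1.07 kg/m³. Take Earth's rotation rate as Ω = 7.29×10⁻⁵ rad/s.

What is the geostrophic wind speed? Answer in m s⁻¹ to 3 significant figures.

167 m s⁻¹

Coriolis parameter at 17°S:
f = 2Ω sin φ = 2 × 7.29×10⁻⁵ × sin 17° = 4.26×10⁻⁵ s⁻¹
Pressure gradient: |∂P/∂n| = 1200 Pa / 158000 m = 7.59×10⁻³ Pa/m
Geostrophic balance (pressure-gradient force = Coriolis force):
V_g = (1/(fρ)) |∂P/∂n| = 7.59×10⁻³ / (4.26×10⁻⁵ × 1.07) = 167 m/s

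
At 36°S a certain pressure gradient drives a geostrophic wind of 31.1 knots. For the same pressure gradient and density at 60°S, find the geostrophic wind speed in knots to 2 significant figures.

With the same pressure gradient and density, V_g ∝ 1/f ∝ 1/sin φ.
V₂ = V₁ · sin φ₁ / sin φ₂ = 31.1 × sin 36° / sin 60°
V₂ = 31.1 × 0.5878/0.8660 = 21 knots

21 knots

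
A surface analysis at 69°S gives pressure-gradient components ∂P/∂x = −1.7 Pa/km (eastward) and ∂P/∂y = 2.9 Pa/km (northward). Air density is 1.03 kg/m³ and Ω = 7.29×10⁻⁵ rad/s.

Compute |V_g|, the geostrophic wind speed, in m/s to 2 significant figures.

Coriolis parameter at 69°S:
f = 2Ω sin φ = 2 × 7.29×10⁻⁵ × sin 69° = 1.36×10⁻⁴ s⁻¹
In the Southern Hemisphere f is negative: f = −1.36×10⁻⁴ s⁻¹.
Component geostrophic relations (x east, y north):
u_g = −(1/(fρ)) ∂P/∂y,  v_g = (1/(fρ)) ∂P/∂x
u_g = −(2.9×10⁻³)/(−1.36×10⁻⁴ × 1.03) = 20.7 m/s;  v_g = (−1.7×10⁻³)/(−1.36×10⁻⁴ × 1.03) = 12.1 m/s
|V_g| = √(u_g² + v_g²) = 24.0 m/s

24 m/s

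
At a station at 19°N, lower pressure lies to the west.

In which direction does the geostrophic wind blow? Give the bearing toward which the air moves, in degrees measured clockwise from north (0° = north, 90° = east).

000°

The pressure-gradient force points toward the west (bearing 270°).
Geostrophic balance: in the Northern Hemisphere the Coriolis force deflects motion to the right, so the geostrophic wind blows 90° to the right of the pressure-gradient force (low pressure on the left).
Rotating 270° by 90° clockwise gives 000° — the wind blows toward the north.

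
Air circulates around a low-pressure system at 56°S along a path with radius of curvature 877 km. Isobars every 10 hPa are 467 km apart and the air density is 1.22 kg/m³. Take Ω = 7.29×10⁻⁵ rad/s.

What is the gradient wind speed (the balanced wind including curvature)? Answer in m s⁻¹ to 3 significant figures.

Coriolis parameter at 56°S:
f = 2Ω sin φ = 2 × 7.29×10⁻⁵ × sin 56° = 1.21×10⁻⁴ s⁻¹
Pressure gradient: |∂P/∂n| = 1000 Pa / 467000 m = 2.14×10⁻³ Pa/m
Geostrophic speed: V_g = |∂P/∂n|/(fρ) = 2.14×10⁻³/(1.21×10⁻⁴ × 1.22) = 14.5 m/s
Around a low, centrifugal force acts outward with Coriolis, so pressure-gradient force balances both:
(1/ρ)|∂P/∂n| = fV + V²/R  →  V² + fR·V − fR·V_g = 0
With fR = 1.21×10⁻⁴ × 877×10³ m = 106 m/s:
V = [−fR + √((fR)² + 4 fR V_g)]/2 = [−106 + √(106² + 4×106×14.5)]/2 = 12.9 m/s
Subgeostrophic (V < V_g = 14.5 m/s), as expected around a low.

12.9 m s⁻¹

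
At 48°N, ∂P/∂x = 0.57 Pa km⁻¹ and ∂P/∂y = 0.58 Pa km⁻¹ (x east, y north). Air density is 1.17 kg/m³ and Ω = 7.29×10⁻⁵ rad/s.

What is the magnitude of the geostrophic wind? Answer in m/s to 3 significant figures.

6.41 m/s

Coriolis parameter at 48°N:
f = 2Ω sin φ = 2 × 7.29×10⁻⁵ × sin 48° = 1.08×10⁻⁴ s⁻¹
Component geostrophic relations (x east, y north):
u_g = −(1/(fρ)) ∂P/∂y,  v_g = (1/(fρ)) ∂P/∂x
u_g = −(0.58×10⁻³)/(1.08×10⁻⁴ × 1.17) = −4.58 m/s;  v_g = (0.57×10⁻³)/(1.08×10⁻⁴ × 1.17) = 4.50 m/s
|V_g| = √(u_g² + v_g²) = 6.41 m/s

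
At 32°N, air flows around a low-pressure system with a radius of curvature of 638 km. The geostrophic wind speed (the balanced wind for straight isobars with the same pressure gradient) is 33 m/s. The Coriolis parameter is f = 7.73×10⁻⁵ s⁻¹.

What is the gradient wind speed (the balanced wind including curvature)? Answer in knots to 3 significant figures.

44.0 knots

Around a low, centrifugal force acts outward with Coriolis, so pressure-gradient force balances both:
(1/ρ)|∂P/∂n| = fV + V²/R  →  V² + fR·V − fR·V_g = 0
With fR = 7.73×10⁻⁵ × 638×10³ m = 49.3 m/s:
V = [−fR + √((fR)² + 4 fR V_g)]/2 = [−49.3 + √(49.3² + 4×49.3×33)]/2 = 22.6 m/s
Subgeostrophic (V < V_g = 33 m/s), as expected around a low.
Converting: 22.6 m/s × 1.944 = 44.0 knots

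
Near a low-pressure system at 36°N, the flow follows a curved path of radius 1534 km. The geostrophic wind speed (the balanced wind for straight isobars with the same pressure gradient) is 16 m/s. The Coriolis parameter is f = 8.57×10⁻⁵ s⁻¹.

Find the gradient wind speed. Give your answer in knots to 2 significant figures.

28 knots

Around a low, centrifugal force acts outward with Coriolis, so pressure-gradient force balances both:
(1/ρ)|∂P/∂n| = fV + V²/R  →  V² + fR·V − fR·V_g = 0
With fR = 8.57×10⁻⁵ × 1534×10³ m = 131 m/s:
V = [−fR + √((fR)² + 4 fR V_g)]/2 = [−131 + √(131² + 4×131×16)]/2 = 14.4 m/s
Subgeostrophic (V < V_g = 16 m/s), as expected around a low.
Converting: 14.4 m/s × 1.944 = 28 knots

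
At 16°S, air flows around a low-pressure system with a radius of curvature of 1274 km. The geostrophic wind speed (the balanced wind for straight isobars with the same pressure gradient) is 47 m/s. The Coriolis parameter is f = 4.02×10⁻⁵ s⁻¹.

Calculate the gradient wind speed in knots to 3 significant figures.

57.8 knots

Around a low, centrifugal force acts outward with Coriolis, so pressure-gradient force balances both:
(1/ρ)|∂P/∂n| = fV + V²/R  →  V² + fR·V − fR·V_g = 0
With fR = 4.02×10⁻⁵ × 1274×10³ m = 51.2 m/s:
V = [−fR + √((fR)² + 4 fR V_g)]/2 = [−51.2 + √(51.2² + 4×51.2×47)]/2 = 29.7 m/s
Subgeostrophic (V < V_g = 47 m/s), as expected around a low.
Converting: 29.7 m/s × 1.944 = 57.8 knots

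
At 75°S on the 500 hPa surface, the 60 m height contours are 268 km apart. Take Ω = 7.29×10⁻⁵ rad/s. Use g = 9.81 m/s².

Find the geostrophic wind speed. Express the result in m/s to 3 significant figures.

Coriolis parameter at 75°S:
f = 2Ω sin φ = 2 × 7.29×10⁻⁵ × sin 75° = 1.41×10⁻⁴ s⁻¹
Height gradient: |∂Z/∂n| = 60 m / 268000 m = 2.24×10⁻⁴
On a pressure surface, geostrophic balance gives V_g = (g/f)|∂Z/∂n|:
V_g = 9.81 × 2.24×10⁻⁴ / 1.41×10⁻⁴ = 15.6 m/s

15.6 m/s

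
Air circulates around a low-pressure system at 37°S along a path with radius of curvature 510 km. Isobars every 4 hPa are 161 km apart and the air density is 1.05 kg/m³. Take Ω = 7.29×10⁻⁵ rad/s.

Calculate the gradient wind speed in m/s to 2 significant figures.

19 m/s

Coriolis parameter at 37°S:
f = 2Ω sin φ = 2 × 7.29×10⁻⁵ × sin 37° = 8.77×10⁻⁵ s⁻¹
Pressure gradient: |∂P/∂n| = 400 Pa / 161000 m = 2.48×10⁻³ Pa/m
Geostrophic speed: V_g = |∂P/∂n|/(fρ) = 2.48×10⁻³/(8.77×10⁻⁵ × 1.05) = 27.0 m/s
Around a low, centrifugal force acts outward with Coriolis, so pressure-gradient force balances both:
(1/ρ)|∂P/∂n| = fV + V²/R  →  V² + fR·V − fR·V_g = 0
With fR = 8.77×10⁻⁵ × 510×10³ m = 44.7 m/s:
V = [−fR + √((fR)² + 4 fR V_g)]/2 = [−44.7 + √(44.7² + 4×44.7×27)]/2 = 18.9 m/s
Subgeostrophic (V < V_g = 27 m/s), as expected around a low.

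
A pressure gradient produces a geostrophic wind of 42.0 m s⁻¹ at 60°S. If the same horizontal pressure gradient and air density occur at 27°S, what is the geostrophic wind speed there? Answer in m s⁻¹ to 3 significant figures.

80.1 m s⁻¹

With the same pressure gradient and density, V_g ∝ 1/f ∝ 1/sin φ.
V₂ = V₁ · sin φ₁ / sin φ₂ = 42.0 × sin 60° / sin 27°
V₂ = 42.0 × 0.8660/0.4540 = 80.1 m s⁻¹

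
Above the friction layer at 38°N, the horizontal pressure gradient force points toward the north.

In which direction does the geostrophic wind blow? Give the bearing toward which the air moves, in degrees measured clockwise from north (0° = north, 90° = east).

090°

The pressure-gradient force points toward the north (bearing 000°).
Geostrophic balance: in the Northern Hemisphere the Coriolis force deflects motion to the right, so the geostrophic wind blows 90° to the right of the pressure-gradient force (low pressure on the left).
Rotating 000° by 90° clockwise gives 090° — the wind blows toward the east.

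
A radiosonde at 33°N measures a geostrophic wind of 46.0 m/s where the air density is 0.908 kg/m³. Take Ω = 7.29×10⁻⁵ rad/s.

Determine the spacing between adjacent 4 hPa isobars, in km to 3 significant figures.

Coriolis parameter at 33°N:
f = 2Ω sin φ = 2 × 7.29×10⁻⁵ × sin 33° = 7.94×10⁻⁵ s⁻¹
Geostrophic balance rearranged: |∂P/∂n| = f ρ V_g
|∂P/∂n| = 7.94×10⁻⁵ × 0.908 × 46.0 = 3.32×10⁻³ Pa/m
Isobar spacing: Δn = ΔP/|∂P/∂n| = 400 Pa / 3.32×10⁻³ Pa/m = 120601 m ≈ 121 km

121 km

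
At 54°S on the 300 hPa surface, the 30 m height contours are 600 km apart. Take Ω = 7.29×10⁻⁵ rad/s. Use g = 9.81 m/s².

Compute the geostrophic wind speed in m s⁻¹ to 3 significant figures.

Coriolis parameter at 54°S:
f = 2Ω sin φ = 2 × 7.29×10⁻⁵ × sin 54° = 1.18×10⁻⁴ s⁻¹
Height gradient: |∂Z/∂n| = 30 m / 600000 m = 5.00×10⁻⁵
On a pressure surface, geostrophic balance gives V_g = (g/f)|∂Z/∂n|:
V_g = 9.81 × 5.00×10⁻⁵ / 1.18×10⁻⁴ = 4.16 m/s

4.16 m s⁻¹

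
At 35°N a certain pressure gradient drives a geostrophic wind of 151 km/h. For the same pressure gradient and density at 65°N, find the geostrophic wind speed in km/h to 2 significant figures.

With the same pressure gradient and density, V_g ∝ 1/f ∝ 1/sin φ.
V₂ = V₁ · sin φ₁ / sin φ₂ = 151 × sin 35° / sin 65°
V₂ = 151 × 0.5736/0.9063 = 96 km/h

96 km/h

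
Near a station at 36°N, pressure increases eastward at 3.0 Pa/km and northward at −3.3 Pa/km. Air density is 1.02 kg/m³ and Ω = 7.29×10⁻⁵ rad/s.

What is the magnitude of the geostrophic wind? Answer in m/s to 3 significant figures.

Coriolis parameter at 36°N:
f = 2Ω sin φ = 2 × 7.29×10⁻⁵ × sin 36° = 8.57×10⁻⁵ s⁻¹
Component geostrophic relations (x east, y north):
u_g = −(1/(fρ)) ∂P/∂y,  v_g = (1/(fρ)) ∂P/∂x
u_g = −(−3.3×10⁻³)/(8.57×10⁻⁵ × 1.02) = 37.8 m/s;  v_g = (3.0×10⁻³)/(8.57×10⁻⁵ × 1.02) = 34.3 m/s
|V_g| = √(u_g² + v_g²) = 51.0 m/s

51.0 m/s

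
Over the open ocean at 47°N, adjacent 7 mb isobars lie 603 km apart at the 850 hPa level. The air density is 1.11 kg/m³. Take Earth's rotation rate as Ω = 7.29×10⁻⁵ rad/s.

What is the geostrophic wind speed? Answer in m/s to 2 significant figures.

Coriolis parameter at 47°N:
f = 2Ω sin φ = 2 × 7.29×10⁻⁵ × sin 47° = 1.07×10⁻⁴ s⁻¹
Pressure gradient: |∂P/∂n| = 700 Pa / 603000 m = 1.16×10⁻³ Pa/m
Geostrophic balance (pressure-gradient force = Coriolis force):
V_g = (1/(fρ)) |∂P/∂n| = 1.16×10⁻³ / (1.07×10⁻⁴ × 1.11) = 9.81 m/s

9.8 m/s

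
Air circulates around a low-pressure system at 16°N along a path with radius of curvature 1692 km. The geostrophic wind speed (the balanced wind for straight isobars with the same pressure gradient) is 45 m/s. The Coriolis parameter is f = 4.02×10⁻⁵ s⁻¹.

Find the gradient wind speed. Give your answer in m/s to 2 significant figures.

31 m/s

Around a low, centrifugal force acts outward with Coriolis, so pressure-gradient force balances both:
(1/ρ)|∂P/∂n| = fV + V²/R  →  V² + fR·V − fR·V_g = 0
With fR = 4.02×10⁻⁵ × 1692×10³ m = 68.0 m/s:
V = [−fR + √((fR)² + 4 fR V_g)]/2 = [−68.0 + √(68.0² + 4×68.0×45)]/2 = 30.9 m/s
Subgeostrophic (V < V_g = 45 m/s), as expected around a low.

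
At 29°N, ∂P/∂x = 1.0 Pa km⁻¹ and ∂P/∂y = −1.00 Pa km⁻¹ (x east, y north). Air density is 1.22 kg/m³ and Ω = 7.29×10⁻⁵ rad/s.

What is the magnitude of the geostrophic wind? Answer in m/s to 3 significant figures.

16.4 m/s

Coriolis parameter at 29°N:
f = 2Ω sin φ = 2 × 7.29×10⁻⁵ × sin 29° = 7.07×10⁻⁵ s⁻¹
Component geostrophic relations (x east, y north):
u_g = −(1/(fρ)) ∂P/∂y,  v_g = (1/(fρ)) ∂P/∂x
u_g = −(−1.00×10⁻³)/(7.07×10⁻⁵ × 1.22) = 11.6 m/s;  v_g = (1.0×10⁻³)/(7.07×10⁻⁵ × 1.22) = 11.6 m/s
|V_g| = √(u_g² + v_g²) = 16.4 m/s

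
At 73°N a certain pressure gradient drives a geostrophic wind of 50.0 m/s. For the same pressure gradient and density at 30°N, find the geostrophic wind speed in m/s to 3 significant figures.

With the same pressure gradient and density, V_g ∝ 1/f ∝ 1/sin φ.
V₂ = V₁ · sin φ₁ / sin φ₂ = 50.0 × sin 73° / sin 30°
V₂ = 50.0 × 0.9563/0.5000 = 95.6 m/s

95.6 m/s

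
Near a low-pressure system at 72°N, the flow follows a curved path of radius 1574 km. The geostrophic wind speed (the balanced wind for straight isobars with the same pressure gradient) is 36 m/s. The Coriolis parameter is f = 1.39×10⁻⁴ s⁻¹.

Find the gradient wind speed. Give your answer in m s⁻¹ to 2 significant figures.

Around a low, centrifugal force acts outward with Coriolis, so pressure-gradient force balances both:
(1/ρ)|∂P/∂n| = fV + V²/R  →  V² + fR·V − fR·V_g = 0
With fR = 1.39×10⁻⁴ × 1574×10³ m = 219 m/s:
V = [−fR + √((fR)² + 4 fR V_g)]/2 = [−219 + √(219² + 4×219×36)]/2 = 31.5 m/s
Subgeostrophic (V < V_g = 36 m/s), as expected around a low.

31 m s⁻¹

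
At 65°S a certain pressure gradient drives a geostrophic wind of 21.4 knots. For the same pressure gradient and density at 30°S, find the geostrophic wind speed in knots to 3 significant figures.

38.8 knots

With the same pressure gradient and density, V_g ∝ 1/f ∝ 1/sin φ.
V₂ = V₁ · sin φ₁ / sin φ₂ = 21.4 × sin 65° / sin 30°
V₂ = 21.4 × 0.9063/0.5000 = 38.8 knots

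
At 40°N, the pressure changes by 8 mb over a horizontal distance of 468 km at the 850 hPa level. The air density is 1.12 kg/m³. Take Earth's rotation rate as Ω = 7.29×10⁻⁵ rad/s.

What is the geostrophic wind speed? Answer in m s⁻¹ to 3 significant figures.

Coriolis parameter at 40°N:
f = 2Ω sin φ = 2 × 7.29×10⁻⁵ × sin 40° = 9.37×10⁻⁵ s⁻¹
Pressure gradient: |∂P/∂n| = 800 Pa / 468000 m = 1.71×10⁻³ Pa/m
Geostrophic balance (pressure-gradient force = Coriolis force):
V_g = (1/(fρ)) |∂P/∂n| = 1.71×10⁻³ / (9.37×10⁻⁵ × 1.12) = 16.3 m/s

16.3 m s⁻¹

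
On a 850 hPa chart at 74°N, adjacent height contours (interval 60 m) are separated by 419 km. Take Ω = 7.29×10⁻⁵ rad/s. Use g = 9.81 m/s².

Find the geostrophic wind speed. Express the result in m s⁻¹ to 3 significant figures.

Coriolis parameter at 74°N:
f = 2Ω sin φ = 2 × 7.29×10⁻⁵ × sin 74° = 1.40×10⁻⁴ s⁻¹
Height gradient: |∂Z/∂n| = 60 m / 419000 m = 1.43×10⁻⁴
On a pressure surface, geostrophic balance gives V_g = (g/f)|∂Z/∂n|:
V_g = 9.81 × 1.43×10⁻⁴ / 1.40×10⁻⁴ = 10.0 m/s

10.0 m s⁻¹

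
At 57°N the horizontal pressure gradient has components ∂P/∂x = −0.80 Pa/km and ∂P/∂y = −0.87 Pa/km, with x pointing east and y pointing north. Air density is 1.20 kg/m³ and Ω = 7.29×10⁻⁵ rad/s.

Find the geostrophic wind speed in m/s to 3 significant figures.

8.05 m/s

Coriolis parameter at 57°N:
f = 2Ω sin φ = 2 × 7.29×10⁻⁵ × sin 57° = 1.22×10⁻⁴ s⁻¹
Component geostrophic relations (x east, y north):
u_g = −(1/(fρ)) ∂P/∂y,  v_g = (1/(fρ)) ∂P/∂x
u_g = −(−0.87×10⁻³)/(1.22×10⁻⁴ × 1.20) = 5.93 m/s;  v_g = (−0.80×10⁻³)/(1.22×10⁻⁴ × 1.20) = −5.45 m/s
|V_g| = √(u_g² + v_g²) = 8.05 m/s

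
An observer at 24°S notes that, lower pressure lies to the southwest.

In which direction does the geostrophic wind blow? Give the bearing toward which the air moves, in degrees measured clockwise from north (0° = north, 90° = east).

The pressure-gradient force points toward the southwest (bearing 225°).
Geostrophic balance: in the Southern Hemisphere the Coriolis force deflects motion to the left, so the geostrophic wind blows 90° to the left of the pressure-gradient force (low pressure on the right).
Rotating 225° by 90° counterclockwise gives 135° — the wind blows toward the southeast.

135°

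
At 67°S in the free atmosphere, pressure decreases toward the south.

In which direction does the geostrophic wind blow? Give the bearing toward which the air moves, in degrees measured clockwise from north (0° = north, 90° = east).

090°

The pressure-gradient force points toward the south (bearing 180°).
Geostrophic balance: in the Southern Hemisphere the Coriolis force deflects motion to the left, so the geostrophic wind blows 90° to the left of the pressure-gradient force (low pressure on the right).
Rotating 180° by 90° counterclockwise gives 090° — the wind blows toward the east.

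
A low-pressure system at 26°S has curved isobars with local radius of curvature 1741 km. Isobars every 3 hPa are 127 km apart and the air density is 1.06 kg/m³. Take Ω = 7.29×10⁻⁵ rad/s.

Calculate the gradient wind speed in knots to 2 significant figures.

Coriolis parameter at 26°S:
f = 2Ω sin φ = 2 × 7.29×10⁻⁵ × sin 26° = 6.39×10⁻⁵ s⁻¹
Pressure gradient: |∂P/∂n| = 300 Pa / 127000 m = 2.36×10⁻³ Pa/m
Geostrophic speed: V_g = |∂P/∂n|/(fρ) = 2.36×10⁻³/(6.39×10⁻⁵ × 1.06) = 34.9 m/s
Around a low, centrifugal force acts outward with Coriolis, so pressure-gradient force balances both:
(1/ρ)|∂P/∂n| = fV + V²/R  →  V² + fR·V − fR·V_g = 0
With fR = 6.39×10⁻⁵ × 1741×10³ m = 111 m/s:
V = [−fR + √((fR)² + 4 fR V_g)]/2 = [−111 + √(111² + 4×111×34.9)]/2 = 27.9 m/s
Subgeostrophic (V < V_g = 34.9 m/s), as expected around a low.
Converting: 27.9 m/s × 1.944 = 54 knots

54 knots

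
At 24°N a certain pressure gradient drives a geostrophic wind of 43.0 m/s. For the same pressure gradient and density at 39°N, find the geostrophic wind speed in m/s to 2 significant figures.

With the same pressure gradient and density, V_g ∝ 1/f ∝ 1/sin φ.
V₂ = V₁ · sin φ₁ / sin φ₂ = 43.0 × sin 24° / sin 39°
V₂ = 43.0 × 0.4067/0.6293 = 28 m/s

28 m/s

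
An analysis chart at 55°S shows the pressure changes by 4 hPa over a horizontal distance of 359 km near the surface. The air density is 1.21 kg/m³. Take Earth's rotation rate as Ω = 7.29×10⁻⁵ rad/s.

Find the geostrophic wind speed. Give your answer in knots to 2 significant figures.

Coriolis parameter at 55°S:
f = 2Ω sin φ = 2 × 7.29×10⁻⁵ × sin 55° = 1.19×10⁻⁴ s⁻¹
Pressure gradient: |∂P/∂n| = 400 Pa / 359000 m = 1.11×10⁻³ Pa/m
Geostrophic balance (pressure-gradient force = Coriolis force):
V_g = (1/(fρ)) |∂P/∂n| = 1.11×10⁻³ / (1.19×10⁻⁴ × 1.21) = 7.71 m/s
Converting: 7.71 m/s × 1.944 = 15 knots

15 knots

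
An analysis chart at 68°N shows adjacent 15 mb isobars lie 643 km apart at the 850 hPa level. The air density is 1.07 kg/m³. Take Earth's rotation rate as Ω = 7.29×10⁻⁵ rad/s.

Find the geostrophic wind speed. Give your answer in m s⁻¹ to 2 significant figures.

16 m s⁻¹

Coriolis parameter at 68°N:
f = 2Ω sin φ = 2 × 7.29×10⁻⁵ × sin 68° = 1.35×10⁻⁴ s⁻¹
Pressure gradient: |∂P/∂n| = 1500 Pa / 643000 m = 2.33×10⁻³ Pa/m
Geostrophic balance (pressure-gradient force = Coriolis force):
V_g = (1/(fρ)) |∂P/∂n| = 2.33×10⁻³ / (1.35×10⁻⁴ × 1.07) = 16.1 m/s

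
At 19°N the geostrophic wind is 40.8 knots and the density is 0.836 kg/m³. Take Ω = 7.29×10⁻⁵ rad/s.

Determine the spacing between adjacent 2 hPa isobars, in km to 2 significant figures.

240 km

Coriolis parameter at 19°N:
f = 2Ω sin φ = 2 × 7.29×10⁻⁵ × sin 19° = 4.75×10⁻⁵ s⁻¹
Wind speed in SI: 40.8 knots = 21.0 m/s
Geostrophic balance rearranged: |∂P/∂n| = f ρ V_g
|∂P/∂n| = 4.75×10⁻⁵ × 0.836 × 21.0 = 8.33×10⁻⁴ Pa/m
Isobar spacing: Δn = ΔP/|∂P/∂n| = 200 Pa / 8.33×10⁻⁴ Pa/m = 240119 m ≈ 240 km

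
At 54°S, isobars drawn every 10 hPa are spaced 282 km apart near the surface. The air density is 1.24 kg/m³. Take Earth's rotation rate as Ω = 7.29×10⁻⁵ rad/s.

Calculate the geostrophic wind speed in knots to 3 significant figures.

47.1 knots

Coriolis parameter at 54°S:
f = 2Ω sin φ = 2 × 7.29×10⁻⁵ × sin 54° = 1.18×10⁻⁴ s⁻¹
Pressure gradient: |∂P/∂n| = 1000 Pa / 282000 m = 3.55×10⁻³ Pa/m
Geostrophic balance (pressure-gradient force = Coriolis force):
V_g = (1/(fρ)) |∂P/∂n| = 3.55×10⁻³ / (1.18×10⁻⁴ × 1.24) = 24.2 m/s
Converting: 24.2 m/s × 1.944 = 47.1 knots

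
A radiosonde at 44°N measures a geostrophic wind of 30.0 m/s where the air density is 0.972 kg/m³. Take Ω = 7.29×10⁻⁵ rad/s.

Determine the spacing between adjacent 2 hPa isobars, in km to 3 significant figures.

67.7 km

Coriolis parameter at 44°N:
f = 2Ω sin φ = 2 × 7.29×10⁻⁵ × sin 44° = 1.01×10⁻⁴ s⁻¹
Geostrophic balance rearranged: |∂P/∂n| = f ρ V_g
|∂P/∂n| = 1.01×10⁻⁴ × 0.972 × 30.0 = 2.95×10⁻³ Pa/m
Isobar spacing: Δn = ΔP/|∂P/∂n| = 200 Pa / 2.95×10⁻³ Pa/m = 67719 m ≈ 67.7 km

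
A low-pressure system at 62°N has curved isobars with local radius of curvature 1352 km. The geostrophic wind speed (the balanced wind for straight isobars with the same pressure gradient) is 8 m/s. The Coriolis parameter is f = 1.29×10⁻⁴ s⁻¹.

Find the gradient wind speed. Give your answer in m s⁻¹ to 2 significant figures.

Around a low, centrifugal force acts outward with Coriolis, so pressure-gradient force balances both:
(1/ρ)|∂P/∂n| = fV + V²/R  →  V² + fR·V − fR·V_g = 0
With fR = 1.29×10⁻⁴ × 1352×10³ m = 174 m/s:
V = [−fR + √((fR)² + 4 fR V_g)]/2 = [−174 + √(174² + 4×174×8)]/2 = 7.66 m/s
Subgeostrophic (V < V_g = 8 m/s), as expected around a low.

7.7 m s⁻¹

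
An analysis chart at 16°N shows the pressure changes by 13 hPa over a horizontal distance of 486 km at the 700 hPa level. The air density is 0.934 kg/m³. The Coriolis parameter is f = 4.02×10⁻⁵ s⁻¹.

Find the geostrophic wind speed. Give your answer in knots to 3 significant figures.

Pressure gradient: |∂P/∂n| = 1300 Pa / 486000 m = 2.67×10⁻³ Pa/m
Geostrophic balance (pressure-gradient force = Coriolis force):
V_g = (1/(fρ)) |∂P/∂n| = 2.67×10⁻³ / (4.02×10⁻⁵ × 0.934) = 71.2 m/s
Converting: 71.2 m/s × 1.944 = 138 knots

138 knots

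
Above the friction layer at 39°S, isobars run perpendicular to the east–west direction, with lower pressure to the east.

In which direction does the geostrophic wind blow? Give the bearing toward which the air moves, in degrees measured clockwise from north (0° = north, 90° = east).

000°

The pressure-gradient force points toward the east (bearing 090°).
Geostrophic balance: in the Southern Hemisphere the Coriolis force deflects motion to the left, so the geostrophic wind blows 90° to the left of the pressure-gradient force (low pressure on the right).
Rotating 090° by 90° counterclockwise gives 000° — the wind blows toward the north.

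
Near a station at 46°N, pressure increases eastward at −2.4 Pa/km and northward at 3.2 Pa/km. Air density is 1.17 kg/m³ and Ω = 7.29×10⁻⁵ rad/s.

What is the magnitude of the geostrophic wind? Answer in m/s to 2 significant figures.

33 m/s

Coriolis parameter at 46°N:
f = 2Ω sin φ = 2 × 7.29×10⁻⁵ × sin 46° = 1.05×10⁻⁴ s⁻¹
Component geostrophic relations (x east, y north):
u_g = −(1/(fρ)) ∂P/∂y,  v_g = (1/(fρ)) ∂P/∂x
u_g = −(3.2×10⁻³)/(1.05×10⁻⁴ × 1.17) = −26.1 m/s;  v_g = (−2.4×10⁻³)/(1.05×10⁻⁴ × 1.17) = −19.6 m/s
|V_g| = √(u_g² + v_g²) = 32.6 m/s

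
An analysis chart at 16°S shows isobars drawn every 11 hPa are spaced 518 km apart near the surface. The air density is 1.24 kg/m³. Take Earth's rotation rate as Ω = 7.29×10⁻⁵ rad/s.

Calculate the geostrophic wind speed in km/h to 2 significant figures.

Coriolis parameter at 16°S:
f = 2Ω sin φ = 2 × 7.29×10⁻⁵ × sin 16° = 4.02×10⁻⁵ s⁻¹
Pressure gradient: |∂P/∂n| = 1100 Pa / 518000 m = 2.12×10⁻³ Pa/m
Geostrophic balance (pressure-gradient force = Coriolis force):
V_g = (1/(fρ)) |∂P/∂n| = 2.12×10⁻³ / (4.02×10⁻⁵ × 1.24) = 42.6 m/s
Converting: 42.6 m/s × 3.6 = 150 km/h

150 km/h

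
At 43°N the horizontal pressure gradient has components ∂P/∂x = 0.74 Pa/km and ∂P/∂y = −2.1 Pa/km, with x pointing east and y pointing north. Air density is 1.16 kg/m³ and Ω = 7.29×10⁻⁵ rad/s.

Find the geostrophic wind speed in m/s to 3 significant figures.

Coriolis parameter at 43°N:
f = 2Ω sin φ = 2 × 7.29×10⁻⁵ × sin 43° = 9.94×10⁻⁵ s⁻¹
Component geostrophic relations (x east, y north):
u_g = −(1/(fρ)) ∂P/∂y,  v_g = (1/(fρ)) ∂P/∂x
u_g = −(−2.1×10⁻³)/(9.94×10⁻⁵ × 1.16) = 18.2 m/s;  v_g = (0.74×10⁻³)/(9.94×10⁻⁵ × 1.16) = 6.42 m/s
|V_g| = √(u_g² + v_g²) = 19.3 m/s

19.3 m/s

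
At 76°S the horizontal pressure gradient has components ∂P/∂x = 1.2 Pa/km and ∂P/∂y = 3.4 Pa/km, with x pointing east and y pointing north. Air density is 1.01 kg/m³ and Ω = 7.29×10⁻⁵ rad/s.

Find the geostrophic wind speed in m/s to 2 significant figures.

Coriolis parameter at 76°S:
f = 2Ω sin φ = 2 × 7.29×10⁻⁵ × sin 76° = 1.41×10⁻⁴ s⁻¹
In the Southern Hemisphere f is negative: f = −1.41×10⁻⁴ s⁻¹.
Component geostrophic relations (x east, y north):
u_g = −(1/(fρ)) ∂P/∂y,  v_g = (1/(fρ)) ∂P/∂x
u_g = −(3.4×10⁻³)/(−1.41×10⁻⁴ × 1.01) = 23.8 m/s;  v_g = (1.2×10⁻³)/(−1.41×10⁻⁴ × 1.01) = −8.40 m/s
|V_g| = √(u_g² + v_g²) = 25.2 m/s

25 m/s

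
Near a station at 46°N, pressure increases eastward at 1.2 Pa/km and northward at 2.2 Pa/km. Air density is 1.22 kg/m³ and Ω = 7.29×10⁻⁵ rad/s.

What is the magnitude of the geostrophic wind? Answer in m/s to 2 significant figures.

Coriolis parameter at 46°N:
f = 2Ω sin φ = 2 × 7.29×10⁻⁵ × sin 46° = 1.05×10⁻⁴ s⁻¹
Component geostrophic relations (x east, y north):
u_g = −(1/(fρ)) ∂P/∂y,  v_g = (1/(fρ)) ∂P/∂x
u_g = −(2.2×10⁻³)/(1.05×10⁻⁴ × 1.22) = −17.2 m/s;  v_g = (1.2×10⁻³)/(1.05×10⁻⁴ × 1.22) = 9.38 m/s
|V_g| = √(u_g² + v_g²) = 19.6 m/s

20 m/s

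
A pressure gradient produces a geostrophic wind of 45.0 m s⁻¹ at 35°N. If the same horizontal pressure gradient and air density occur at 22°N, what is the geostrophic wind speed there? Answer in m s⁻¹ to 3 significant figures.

With the same pressure gradient and density, V_g ∝ 1/f ∝ 1/sin φ.
V₂ = V₁ · sin φ₁ / sin φ₂ = 45.0 × sin 35° / sin 22°
V₂ = 45.0 × 0.5736/0.3746 = 68.9 m s⁻¹

68.9 m s⁻¹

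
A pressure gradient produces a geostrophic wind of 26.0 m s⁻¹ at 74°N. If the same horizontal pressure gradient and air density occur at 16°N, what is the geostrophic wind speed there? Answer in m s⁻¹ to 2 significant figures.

91 m s⁻¹

With the same pressure gradient and density, V_g ∝ 1/f ∝ 1/sin φ.
V₂ = V₁ · sin φ₁ / sin φ₂ = 26.0 × sin 74° / sin 16°
V₂ = 26.0 × 0.9613/0.2756 = 91 m s⁻¹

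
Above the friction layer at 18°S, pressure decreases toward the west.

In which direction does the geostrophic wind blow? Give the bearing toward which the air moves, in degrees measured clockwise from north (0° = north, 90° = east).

180°

The pressure-gradient force points toward the west (bearing 270°).
Geostrophic balance: in the Southern Hemisphere the Coriolis force deflects motion to the left, so the geostrophic wind blows 90° to the left of the pressure-gradient force (low pressure on the right).
Rotating 270° by 90° counterclockwise gives 180° — the wind blows toward the south.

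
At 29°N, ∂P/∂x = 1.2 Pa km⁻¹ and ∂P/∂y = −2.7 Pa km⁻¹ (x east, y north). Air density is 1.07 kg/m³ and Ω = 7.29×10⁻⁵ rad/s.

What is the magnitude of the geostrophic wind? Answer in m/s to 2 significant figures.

Coriolis parameter at 29°N:
f = 2Ω sin φ = 2 × 7.29×10⁻⁵ × sin 29° = 7.07×10⁻⁵ s⁻¹
Component geostrophic relations (x east, y north):
u_g = −(1/(fρ)) ∂P/∂y,  v_g = (1/(fρ)) ∂P/∂x
u_g = −(−2.7×10⁻³)/(7.07×10⁻⁵ × 1.07) = 35.7 m/s;  v_g = (1.2×10⁻³)/(7.07×10⁻⁵ × 1.07) = 15.9 m/s
|V_g| = √(u_g² + v_g²) = 39.1 m/s

39 m/s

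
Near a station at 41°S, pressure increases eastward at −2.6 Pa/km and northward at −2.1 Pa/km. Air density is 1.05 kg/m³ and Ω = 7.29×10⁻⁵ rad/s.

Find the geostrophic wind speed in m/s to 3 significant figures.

33.3 m/s

Coriolis parameter at 41°S:
f = 2Ω sin φ = 2 × 7.29×10⁻⁵ × sin 41° = 9.57×10⁻⁵ s⁻¹
In the Southern Hemisphere f is negative: f = −9.57×10⁻⁵ s⁻¹.
Component geostrophic relations (x east, y north):
u_g = −(1/(fρ)) ∂P/∂y,  v_g = (1/(fρ)) ∂P/∂x
u_g = −(−2.1×10⁻³)/(−9.57×10⁻⁵ × 1.05) = −20.9 m/s;  v_g = (−2.6×10⁻³)/(−9.57×10⁻⁵ × 1.05) = 25.9 m/s
|V_g| = √(u_g² + v_g²) = 33.3 m/s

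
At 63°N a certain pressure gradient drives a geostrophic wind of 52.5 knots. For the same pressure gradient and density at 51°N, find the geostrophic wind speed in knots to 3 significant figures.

60.2 knots

With the same pressure gradient and density, V_g ∝ 1/f ∝ 1/sin φ.
V₂ = V₁ · sin φ₁ / sin φ₂ = 52.5 × sin 63° / sin 51°
V₂ = 52.5 × 0.8910/0.7771 = 60.2 knots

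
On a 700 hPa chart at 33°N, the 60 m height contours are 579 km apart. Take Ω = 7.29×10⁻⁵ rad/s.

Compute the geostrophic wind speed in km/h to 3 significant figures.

46.1 km/h

Coriolis parameter at 33°N:
f = 2Ω sin φ = 2 × 7.29×10⁻⁵ × sin 33° = 7.94×10⁻⁵ s⁻¹
Height gradient: |∂Z/∂n| = 60 m / 579000 m = 1.04×10⁻⁴
On a pressure surface, geostrophic balance gives V_g = (g/f)|∂Z/∂n|:
V_g = 9.81 × 1.04×10⁻⁴ / 7.94×10⁻⁵ = 12.8 m/s
Converting: 12.8 m/s × 3.6 = 46.1 km/h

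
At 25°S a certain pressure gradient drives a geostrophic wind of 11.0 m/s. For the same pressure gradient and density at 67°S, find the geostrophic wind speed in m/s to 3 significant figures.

With the same pressure gradient and density, V_g ∝ 1/f ∝ 1/sin φ.
V₂ = V₁ · sin φ₁ / sin φ₂ = 11.0 × sin 25° / sin 67°
V₂ = 11.0 × 0.4226/0.9205 = 5.05 m/s

5.05 m/s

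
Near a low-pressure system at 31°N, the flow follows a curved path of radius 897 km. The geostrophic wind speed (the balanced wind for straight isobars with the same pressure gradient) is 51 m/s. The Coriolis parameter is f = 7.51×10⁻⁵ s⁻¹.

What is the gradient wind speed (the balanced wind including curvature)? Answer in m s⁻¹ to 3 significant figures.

33.9 m s⁻¹

Around a low, centrifugal force acts outward with Coriolis, so pressure-gradient force balances both:
(1/ρ)|∂P/∂n| = fV + V²/R  →  V² + fR·V − fR·V_g = 0
With fR = 7.51×10⁻⁵ × 897×10³ m = 67.4 m/s:
V = [−fR + √((fR)² + 4 fR V_g)]/2 = [−67.4 + √(67.4² + 4×67.4×51)]/2 = 33.9 m/s
Subgeostrophic (V < V_g = 51 m/s), as expected around a low.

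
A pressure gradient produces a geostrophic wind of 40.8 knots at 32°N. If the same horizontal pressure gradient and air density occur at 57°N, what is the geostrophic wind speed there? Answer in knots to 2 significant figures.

26 knots

With the same pressure gradient and density, V_g ∝ 1/f ∝ 1/sin φ.
V₂ = V₁ · sin φ₁ / sin φ₂ = 40.8 × sin 32° / sin 57°
V₂ = 40.8 × 0.5299/0.8387 = 26 knots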